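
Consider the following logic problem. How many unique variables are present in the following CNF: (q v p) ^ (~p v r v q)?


Identify each variable that appears in the formula.
Variables found: p, q, r
Count = 3

3


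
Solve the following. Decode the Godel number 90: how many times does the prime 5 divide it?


Factorize 90 by dividing by 5 repeatedly.
Division steps: 5 divides 90 exactly 1 time(s).
Exponent of 5 = 1

1


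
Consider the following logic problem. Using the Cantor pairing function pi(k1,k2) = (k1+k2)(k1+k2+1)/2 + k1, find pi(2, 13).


k1 + k2 = 15
(k1+k2)(k1+k2+1)/2 = 15 * 16 / 2 = 120
pi = 120 + 2 = 122

122


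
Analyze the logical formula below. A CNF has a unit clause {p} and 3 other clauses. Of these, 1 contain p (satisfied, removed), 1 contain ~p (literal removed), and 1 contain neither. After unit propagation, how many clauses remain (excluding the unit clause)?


Satisfied (removed): 1
Shortened (remain): 1
Unchanged (remain): 1
Remaining = 1 + 1 = 2

2


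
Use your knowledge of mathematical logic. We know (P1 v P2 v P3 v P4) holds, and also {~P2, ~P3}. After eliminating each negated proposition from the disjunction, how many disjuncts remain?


Original disjuncts (4): P1, P2, P3, P4
Negated (eliminate): ~P2, ~P3
Remaining disjuncts: P1, P4
Count = 4 - 2 = 2

2


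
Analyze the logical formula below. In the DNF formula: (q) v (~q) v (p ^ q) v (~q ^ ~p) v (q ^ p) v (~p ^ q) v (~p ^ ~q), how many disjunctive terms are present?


A DNF formula is a disjunction of terms (conjunctions).
Terms are separated by v.
Counting the disjuncts: 7 terms.

7


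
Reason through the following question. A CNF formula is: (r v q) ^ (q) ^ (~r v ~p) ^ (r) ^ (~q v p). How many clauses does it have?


A CNF formula is a conjunction of clauses.
Clauses are separated by ^.
Counting the conjuncts: 5 clauses.

5


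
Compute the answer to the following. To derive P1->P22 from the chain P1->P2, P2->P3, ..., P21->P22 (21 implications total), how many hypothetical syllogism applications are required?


With 21 implications in a chain connecting 22 propositions:
P1->P2, P2->P3, ..., P21->P22
Steps needed = (number of implications) - 1 = 21 - 1 = 20

20


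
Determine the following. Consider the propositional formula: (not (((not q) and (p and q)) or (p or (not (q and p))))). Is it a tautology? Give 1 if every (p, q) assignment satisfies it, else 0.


Check all 4 assignments:
p=0, q=0: 0
p=0, q=1: 0
p=1, q=0: 0
p=1, q=1: 0
Satisfying count = 0/4.
Tautology iff count = 4: no.

0


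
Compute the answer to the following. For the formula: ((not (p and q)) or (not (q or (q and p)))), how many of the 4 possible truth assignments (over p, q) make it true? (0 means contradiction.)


Check all 4 assignments:
p=0, q=0: 1
p=0, q=1: 1
p=1, q=0: 1
p=1, q=1: 0
Count of True = 3

3


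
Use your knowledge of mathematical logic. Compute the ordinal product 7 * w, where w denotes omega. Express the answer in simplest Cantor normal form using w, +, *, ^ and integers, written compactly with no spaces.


Compute 7 * w.
Ordinal * is associative and left-distributive over +, but NOT commutative; for finite n>1, n*w = w but w*n stays w*n.
For finite n>0, n * w = sup{n*k : k<w} = w. So 7 * w = w.
Result = w

w


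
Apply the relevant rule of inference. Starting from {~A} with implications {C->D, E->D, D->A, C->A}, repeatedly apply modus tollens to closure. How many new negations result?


Initial negated facts: {~A}
Apply modus tollens to closure:
  ~A and D->A  =>  ~D
  ~A and C->A  =>  ~C
  ~D and E->D  =>  ~E
Final negated: {~A, ~C, ~D, ~E}
New negations: {~C, ~D, ~E}
Count = 3

3


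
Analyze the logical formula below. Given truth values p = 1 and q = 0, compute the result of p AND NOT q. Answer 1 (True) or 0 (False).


p = 1, q = 0
Operation: p AND NOT q
Evaluate: 1 AND NOT 0 = 1

1


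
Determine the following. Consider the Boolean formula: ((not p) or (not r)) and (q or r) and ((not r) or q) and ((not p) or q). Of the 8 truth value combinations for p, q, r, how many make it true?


Evaluate all 8 assignments for p, q, r:
p=0, q=0, r=0: 0
p=0, q=0, r=1: 0
p=0, q=1, r=0: 1
p=0, q=1, r=1: 1
p=1, q=0, r=0: 0
p=1, q=0, r=1: 0
p=1, q=1, r=0: 1
p=1, q=1, r=1: 0
Satisfying count = 3

3


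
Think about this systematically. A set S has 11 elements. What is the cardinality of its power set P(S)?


The power set of a set with n elements has 2^n elements.
|P(S)| = 2^11 = 2048

2048


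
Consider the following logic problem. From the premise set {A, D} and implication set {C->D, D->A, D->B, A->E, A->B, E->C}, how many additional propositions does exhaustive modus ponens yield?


Initial facts: {A, D}
Apply modus ponens to closure:
  D and D->B  =>  B
  A and A->E  =>  E
  E and E->C  =>  C
Final known: {A, B, C, D, E}
New propositions: {B, C, E}
Count = 3

3


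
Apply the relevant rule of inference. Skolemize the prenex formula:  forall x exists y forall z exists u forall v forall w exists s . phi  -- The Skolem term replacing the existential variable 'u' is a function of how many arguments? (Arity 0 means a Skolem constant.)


Quantifier prefix: forall x exists y forall z exists u forall v forall w exists s
'u' is existentially quantified at position 4.
Universal variables preceding it: x, z
Skolem function arity = 2

2


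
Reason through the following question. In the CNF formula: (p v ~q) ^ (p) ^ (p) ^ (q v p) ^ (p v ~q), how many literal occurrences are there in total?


Counting literals in each clause:
Clause 1: 2 literal(s)
Clause 2: 1 literal(s)
Clause 3: 1 literal(s)
Clause 4: 2 literal(s)
Clause 5: 2 literal(s)
Total = 8

8


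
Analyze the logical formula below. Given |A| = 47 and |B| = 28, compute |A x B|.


The Cartesian product A x B contains all ordered pairs (a, b).
|A x B| = |A| * |B| = 47 * 28 = 1316

1316


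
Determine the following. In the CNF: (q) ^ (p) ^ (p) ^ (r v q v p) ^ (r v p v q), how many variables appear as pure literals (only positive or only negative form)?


Check each variable for pure literal status:
p: pure positive
q: pure positive
r: pure positive
Pure literal count = 3

3


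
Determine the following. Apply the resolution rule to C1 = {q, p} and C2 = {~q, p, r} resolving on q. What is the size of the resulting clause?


Remove q from C1 and ~q from C2.
C1 remainder: {p}
C2 remainder: {p, r}
Union (resolvent): {p, r}
Resolvent has 2 literal(s).

2


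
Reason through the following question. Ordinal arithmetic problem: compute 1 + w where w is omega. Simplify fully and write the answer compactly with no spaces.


Compute 1 + w.
Ordinal + is associative but NOT commutative; for finite n>0, n + w = w but w + n stays w+n.
Any finite left addend is absorbed by w on the right: 1 + w = w.
Result = w

w


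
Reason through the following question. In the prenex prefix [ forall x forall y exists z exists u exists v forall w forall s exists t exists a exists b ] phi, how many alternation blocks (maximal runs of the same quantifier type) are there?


Quantifier-type sequence: A A E E E A A E E E  (A=forall, E=exists)
Group into maximal same-type runs:
  Ax2 | Ex3 | Ax2 | Ex3
Number of blocks = 4

4


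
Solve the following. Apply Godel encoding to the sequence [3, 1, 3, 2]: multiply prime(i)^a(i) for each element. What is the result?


Encode each element as an exponent of the corresponding prime:
  2^3 = 8
  3^1 = 3
  5^3 = 125
  7^2 = 49
Product = 8 * 3 * 125 * 49 = 147000

147000


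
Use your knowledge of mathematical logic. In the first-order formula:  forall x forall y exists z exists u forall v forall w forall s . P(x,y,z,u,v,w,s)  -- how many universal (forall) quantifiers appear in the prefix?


Quantifier prefix: forall x forall y exists z exists u forall v forall w forall s
Mark each quantifier type:
  U U E E U U U
Universal count = 5, Existential count = 2
Asked for universal (forall) quantifiers: 5

5


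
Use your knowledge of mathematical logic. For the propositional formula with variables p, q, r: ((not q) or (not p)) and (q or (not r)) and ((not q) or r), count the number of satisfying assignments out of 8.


Evaluate all 8 assignments for p, q, r:
p=0, q=0, r=0: 1
p=0, q=0, r=1: 0
p=0, q=1, r=0: 0
p=0, q=1, r=1: 1
p=1, q=0, r=0: 1
p=1, q=0, r=1: 0
p=1, q=1, r=0: 0
p=1, q=1, r=1: 0
Satisfying count = 3

3


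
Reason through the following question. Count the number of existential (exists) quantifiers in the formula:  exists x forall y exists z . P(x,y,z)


Quantifier prefix: exists x forall y exists z
Mark each quantifier type:
  E U E
Universal count = 1, Existential count = 2
Asked for existential (exists) quantifiers: 2

2


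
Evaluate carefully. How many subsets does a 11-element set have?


The power set of a set with n elements has 2^n elements.
|P(S)| = 2^11 = 2048

2048


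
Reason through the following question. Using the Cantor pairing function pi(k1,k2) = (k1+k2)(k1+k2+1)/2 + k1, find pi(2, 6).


k1 + k2 = 8
(k1+k2)(k1+k2+1)/2 = 8 * 9 / 2 = 36
pi = 36 + 2 = 38

38


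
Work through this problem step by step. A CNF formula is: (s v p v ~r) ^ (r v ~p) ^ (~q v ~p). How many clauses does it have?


A CNF formula is a conjunction of clauses.
Clauses are separated by ^.
Counting the conjuncts: 3 clauses.

3


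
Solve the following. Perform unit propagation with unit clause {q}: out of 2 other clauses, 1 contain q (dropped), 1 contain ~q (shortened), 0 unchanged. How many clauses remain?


Satisfied (removed): 1
Shortened (remain): 1
Unchanged (remain): 0
Remaining = 1 + 0 = 1

1


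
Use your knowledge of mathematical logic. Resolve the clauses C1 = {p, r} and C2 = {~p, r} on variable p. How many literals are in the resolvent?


Remove p from C1 and ~p from C2.
C1 remainder: {r}
C2 remainder: {r}
Union (resolvent): {r}
Resolvent has 1 literal(s).

1


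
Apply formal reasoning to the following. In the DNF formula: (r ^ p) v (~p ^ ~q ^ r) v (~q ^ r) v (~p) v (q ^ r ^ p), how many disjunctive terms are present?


A DNF formula is a disjunction of terms (conjunctions).
Terms are separated by v.
Counting the disjuncts: 5 terms.

5


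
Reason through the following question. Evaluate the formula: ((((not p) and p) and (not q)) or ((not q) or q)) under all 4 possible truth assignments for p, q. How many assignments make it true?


Check all 4 assignments:
p=0, q=0: 1
p=0, q=1: 1
p=1, q=0: 1
p=1, q=1: 1
Count of True = 4

4


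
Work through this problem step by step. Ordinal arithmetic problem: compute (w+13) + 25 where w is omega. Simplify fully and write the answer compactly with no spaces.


Compute (w+13) + 25.
Ordinal + is associative but NOT commutative; for finite n>0, n + w = w but w + n stays w+n.
By associativity: (w+13) + 25 = w + (13+25) = w+38.
Result = w+38

w+38


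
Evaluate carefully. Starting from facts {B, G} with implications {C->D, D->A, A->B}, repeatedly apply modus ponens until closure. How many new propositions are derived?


Initial facts: {B, G}
Apply modus ponens to closure:
  (no implication fires)
Final known: {B, G}
New propositions: {(none)}
Count = 0

0


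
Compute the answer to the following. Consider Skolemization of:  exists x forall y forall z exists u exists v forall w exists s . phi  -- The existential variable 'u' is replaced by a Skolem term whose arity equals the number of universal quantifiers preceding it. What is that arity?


Quantifier prefix: exists x forall y forall z exists u exists v forall w exists s
'u' is existentially quantified at position 4.
Universal variables preceding it: y, z
Skolem function arity = 2

2


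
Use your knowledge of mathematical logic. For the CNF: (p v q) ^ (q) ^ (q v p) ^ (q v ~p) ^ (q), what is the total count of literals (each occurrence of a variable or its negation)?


Counting literals in each clause:
Clause 1: 2 literal(s)
Clause 2: 1 literal(s)
Clause 3: 2 literal(s)
Clause 4: 2 literal(s)
Clause 5: 1 literal(s)
Total = 8

8


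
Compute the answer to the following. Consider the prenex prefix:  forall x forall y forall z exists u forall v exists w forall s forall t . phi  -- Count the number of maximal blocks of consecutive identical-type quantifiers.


Quantifier-type sequence: A A A E A E A A  (A=forall, E=exists)
Group into maximal same-type runs:
  Ax3 | Ex1 | Ax1 | Ex1 | Ax2
Number of blocks = 5

5


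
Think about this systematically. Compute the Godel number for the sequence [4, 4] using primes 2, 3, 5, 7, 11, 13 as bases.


Encode each element as an exponent of the corresponding prime:
  2^4 = 16
  3^4 = 81
Product = 16 * 81 = 1296

1296


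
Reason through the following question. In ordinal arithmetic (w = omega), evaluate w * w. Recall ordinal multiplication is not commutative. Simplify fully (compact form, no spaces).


Compute w * w.
Ordinal * is associative and left-distributive over +, but NOT commutative; for finite n>1, n*w = w but w*n stays w*n.
w * w = w^2 by definition.
Result = w^2

w^2


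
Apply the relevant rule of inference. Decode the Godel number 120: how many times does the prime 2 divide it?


Factorize 120 by dividing by 2 repeatedly.
Division steps: 2 divides 120 exactly 3 time(s).
Exponent of 2 = 3

3


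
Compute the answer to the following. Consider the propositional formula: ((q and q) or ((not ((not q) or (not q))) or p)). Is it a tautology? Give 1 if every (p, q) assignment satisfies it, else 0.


Check all 4 assignments:
p=0, q=0: 0
p=0, q=1: 1
p=1, q=0: 1
p=1, q=1: 1
Satisfying count = 3/4.
Tautology iff count = 4: no.

0


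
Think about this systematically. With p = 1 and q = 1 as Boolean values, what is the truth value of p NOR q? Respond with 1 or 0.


p = 1, q = 1
Operation: p NOR q
Evaluate: 1 NOR 1 = 0

0


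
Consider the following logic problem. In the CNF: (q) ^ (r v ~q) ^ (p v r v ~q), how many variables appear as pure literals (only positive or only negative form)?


Check each variable for pure literal status:
p: pure positive
q: mixed (not pure)
r: pure positive
Pure literal count = 2

2


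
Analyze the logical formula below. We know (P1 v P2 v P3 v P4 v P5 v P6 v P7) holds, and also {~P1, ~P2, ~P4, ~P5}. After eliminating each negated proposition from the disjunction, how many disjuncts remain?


Original disjuncts (7): P1, P2, P3, P4, P5, P6, P7
Negated (eliminate): ~P1, ~P2, ~P4, ~P5
Remaining disjuncts: P3, P6, P7
Count = 7 - 4 = 3

3


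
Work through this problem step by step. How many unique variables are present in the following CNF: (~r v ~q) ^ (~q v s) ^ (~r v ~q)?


Identify each variable that appears in the formula.
Variables found: q, r, s
Count = 3

3


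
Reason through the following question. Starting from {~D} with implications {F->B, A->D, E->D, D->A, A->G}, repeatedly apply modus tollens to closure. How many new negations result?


Initial negated facts: {~D}
Apply modus tollens to closure:
  ~D and A->D  =>  ~A
  ~D and E->D  =>  ~E
Final negated: {~A, ~D, ~E}
New negations: {~A, ~E}
Count = 2

2


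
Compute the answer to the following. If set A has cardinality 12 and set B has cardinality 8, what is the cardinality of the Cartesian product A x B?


The Cartesian product A x B contains all ordered pairs (a, b).
|A x B| = |A| * |B| = 12 * 8 = 96

96


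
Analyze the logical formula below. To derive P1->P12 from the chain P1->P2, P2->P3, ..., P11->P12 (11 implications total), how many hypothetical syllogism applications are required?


With 11 implications in a chain connecting 12 propositions:
P1->P2, P2->P3, ..., P11->P12
Steps needed = (number of implications) - 1 = 11 - 1 = 10

10


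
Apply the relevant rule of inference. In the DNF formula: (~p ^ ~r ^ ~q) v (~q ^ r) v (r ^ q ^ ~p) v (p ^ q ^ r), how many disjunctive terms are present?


A DNF formula is a disjunction of terms (conjunctions).
Terms are separated by v.
Counting the disjuncts: 4 terms.

4


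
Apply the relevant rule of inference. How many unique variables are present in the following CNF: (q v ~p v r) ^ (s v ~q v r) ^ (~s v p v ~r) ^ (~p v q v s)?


Identify each variable that appears in the formula.
Variables found: p, q, r, s
Count = 4

4


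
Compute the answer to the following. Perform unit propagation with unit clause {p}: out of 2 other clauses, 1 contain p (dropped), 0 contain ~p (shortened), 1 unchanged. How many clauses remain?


Satisfied (removed): 1
Shortened (remain): 0
Unchanged (remain): 1
Remaining = 0 + 1 = 1

1


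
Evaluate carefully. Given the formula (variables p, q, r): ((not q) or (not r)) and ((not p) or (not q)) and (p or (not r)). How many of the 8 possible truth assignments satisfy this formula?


Evaluate all 8 assignments for p, q, r:
p=0, q=0, r=0: 1
p=0, q=0, r=1: 0
p=0, q=1, r=0: 1
p=0, q=1, r=1: 0
p=1, q=0, r=0: 1
p=1, q=0, r=1: 1
p=1, q=1, r=0: 0
p=1, q=1, r=1: 0
Satisfying count = 4

4


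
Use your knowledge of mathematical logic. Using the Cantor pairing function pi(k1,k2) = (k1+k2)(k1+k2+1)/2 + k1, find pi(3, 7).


k1 + k2 = 10
(k1+k2)(k1+k2+1)/2 = 10 * 11 / 2 = 55
pi = 55 + 3 = 58

58


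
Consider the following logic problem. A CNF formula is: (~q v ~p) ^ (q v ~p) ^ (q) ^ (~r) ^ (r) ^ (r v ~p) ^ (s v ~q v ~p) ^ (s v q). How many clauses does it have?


A CNF formula is a conjunction of clauses.
Clauses are separated by ^.
Counting the conjuncts: 8 clauses.

8


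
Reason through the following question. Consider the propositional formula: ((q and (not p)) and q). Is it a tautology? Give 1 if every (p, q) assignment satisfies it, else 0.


Check all 4 assignments:
p=0, q=0: 0
p=0, q=1: 1
p=1, q=0: 0
p=1, q=1: 0
Satisfying count = 1/4.
Tautology iff count = 4: no.

0


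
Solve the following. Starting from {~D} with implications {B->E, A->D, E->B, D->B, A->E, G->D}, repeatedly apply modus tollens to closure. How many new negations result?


Initial negated facts: {~D}
Apply modus tollens to closure:
  ~D and A->D  =>  ~A
  ~D and G->D  =>  ~G
Final negated: {~A, ~D, ~G}
New negations: {~A, ~G}
Count = 2

2


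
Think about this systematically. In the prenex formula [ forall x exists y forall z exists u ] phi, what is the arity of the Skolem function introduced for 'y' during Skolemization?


Quantifier prefix: forall x exists y forall z exists u
'y' is existentially quantified at position 2.
Universal variables preceding it: x
Skolem function arity = 1

1


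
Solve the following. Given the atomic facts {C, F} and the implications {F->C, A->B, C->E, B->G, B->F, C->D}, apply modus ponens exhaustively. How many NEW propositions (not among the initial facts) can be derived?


Initial facts: {C, F}
Apply modus ponens to closure:
  C and C->E  =>  E
  C and C->D  =>  D
Final known: {C, D, E, F}
New propositions: {D, E}
Count = 2

2


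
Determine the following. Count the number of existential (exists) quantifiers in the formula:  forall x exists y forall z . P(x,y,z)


Quantifier prefix: forall x exists y forall z
Mark each quantifier type:
  U E U
Universal count = 2, Existential count = 1
Asked for existential (exists) quantifiers: 1

1


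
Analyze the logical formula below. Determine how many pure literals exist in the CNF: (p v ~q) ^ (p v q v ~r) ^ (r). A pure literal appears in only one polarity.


Check each variable for pure literal status:
p: pure positive
q: mixed (not pure)
r: mixed (not pure)
Pure literal count = 1

1


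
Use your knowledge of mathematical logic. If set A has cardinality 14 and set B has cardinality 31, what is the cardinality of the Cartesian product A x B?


The Cartesian product A x B contains all ordered pairs (a, b).
|A x B| = |A| * |B| = 14 * 31 = 434

434


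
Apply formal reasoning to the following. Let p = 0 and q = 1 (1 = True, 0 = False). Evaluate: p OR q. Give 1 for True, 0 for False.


p = 0, q = 1
Operation: p OR q
Evaluate: 0 OR 1 = 1

1


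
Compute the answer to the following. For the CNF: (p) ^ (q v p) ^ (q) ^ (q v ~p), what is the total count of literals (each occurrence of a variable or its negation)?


Counting literals in each clause:
Clause 1: 1 literal(s)
Clause 2: 2 literal(s)
Clause 3: 1 literal(s)
Clause 4: 2 literal(s)
Total = 6

6


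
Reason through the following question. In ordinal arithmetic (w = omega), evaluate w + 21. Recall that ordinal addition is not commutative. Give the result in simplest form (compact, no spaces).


Compute w + 21.
Ordinal + is associative but NOT commutative; for finite n>0, n + w = w but w + n stays w+n.
w + 21 is already in normal form (a successor ordinal beyond w).
Result = w+21

w+21


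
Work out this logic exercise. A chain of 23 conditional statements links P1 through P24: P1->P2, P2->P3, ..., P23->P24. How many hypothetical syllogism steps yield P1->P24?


With 23 implications in a chain connecting 24 propositions:
P1->P2, P2->P3, ..., P23->P24
Steps needed = (number of implications) - 1 = 23 - 1 = 22

22


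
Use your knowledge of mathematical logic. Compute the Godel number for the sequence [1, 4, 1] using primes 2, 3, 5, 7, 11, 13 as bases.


Encode each element as an exponent of the corresponding prime:
  2^1 = 2
  3^4 = 81
  5^1 = 5
Product = 2 * 81 * 5 = 810

810


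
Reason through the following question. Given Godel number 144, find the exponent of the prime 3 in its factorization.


Factorize 144 by dividing by 3 repeatedly.
Division steps: 3 divides 144 exactly 2 time(s).
Exponent of 3 = 2

2


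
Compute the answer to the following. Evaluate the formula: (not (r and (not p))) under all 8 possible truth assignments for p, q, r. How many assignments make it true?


Check all 8 assignments:
p=0, q=0, r=0: 1
p=0, q=0, r=1: 0
p=0, q=1, r=0: 1
p=0, q=1, r=1: 0
p=1, q=0, r=0: 1
p=1, q=0, r=1: 1
p=1, q=1, r=0: 1
p=1, q=1, r=1: 1
Count of True = 6

6


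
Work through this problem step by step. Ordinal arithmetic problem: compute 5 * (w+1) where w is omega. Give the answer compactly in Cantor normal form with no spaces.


Compute 5 * (w+1).
Ordinal * is associative and left-distributive over +, but NOT commutative; for finite n>1, n*w = w but w*n stays w*n.
By left-distributivity: 5 * (w+1) = 5*w + 5*1 = w + 5 = w+5.
Result = w+5

w+5


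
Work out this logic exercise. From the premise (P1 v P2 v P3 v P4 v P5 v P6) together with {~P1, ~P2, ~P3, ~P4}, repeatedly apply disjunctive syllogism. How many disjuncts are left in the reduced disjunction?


Original disjuncts (6): P1, P2, P3, P4, P5, P6
Negated (eliminate): ~P1, ~P2, ~P3, ~P4
Remaining disjuncts: P5, P6
Count = 6 - 4 = 2

2


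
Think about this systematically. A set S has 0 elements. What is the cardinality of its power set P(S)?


The power set of a set with n elements has 2^n elements.
|P(S)| = 2^0 = 1

1


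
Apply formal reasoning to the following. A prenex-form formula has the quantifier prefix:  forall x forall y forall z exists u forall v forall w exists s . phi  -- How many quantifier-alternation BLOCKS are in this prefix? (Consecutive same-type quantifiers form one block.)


Quantifier-type sequence: A A A E A A E  (A=forall, E=exists)
Group into maximal same-type runs:
  Ax3 | Ex1 | Ax2 | Ex1
Number of blocks = 4

4


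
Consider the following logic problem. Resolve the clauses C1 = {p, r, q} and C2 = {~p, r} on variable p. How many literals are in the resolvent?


Remove p from C1 and ~p from C2.
C1 remainder: {r, q}
C2 remainder: {r}
Union (resolvent): {q, r}
Resolvent has 2 literal(s).

2


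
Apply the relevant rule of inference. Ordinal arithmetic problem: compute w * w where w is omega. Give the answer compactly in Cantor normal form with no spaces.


Compute w * w.
Ordinal * is associative and left-distributive over +, but NOT commutative; for finite n>1, n*w = w but w*n stays w*n.
w * w = w^2 by definition.
Result = w^2

w^2


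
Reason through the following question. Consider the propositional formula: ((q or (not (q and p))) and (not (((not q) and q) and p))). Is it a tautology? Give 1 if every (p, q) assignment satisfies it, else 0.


Check all 4 assignments:
p=0, q=0: 1
p=0, q=1: 1
p=1, q=0: 1
p=1, q=1: 1
Satisfying count = 4/4.
Tautology iff count = 4: yes.

1


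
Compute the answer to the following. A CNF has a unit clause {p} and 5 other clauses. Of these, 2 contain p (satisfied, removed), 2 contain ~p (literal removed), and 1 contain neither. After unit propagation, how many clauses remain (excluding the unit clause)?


Satisfied (removed): 2
Shortened (remain): 2
Unchanged (remain): 1
Remaining = 2 + 1 = 3

3


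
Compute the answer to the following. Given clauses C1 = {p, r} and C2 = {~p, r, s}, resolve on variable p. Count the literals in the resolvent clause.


Remove p from C1 and ~p from C2.
C1 remainder: {r}
C2 remainder: {r, s}
Union (resolvent): {r, s}
Resolvent has 2 literal(s).

2


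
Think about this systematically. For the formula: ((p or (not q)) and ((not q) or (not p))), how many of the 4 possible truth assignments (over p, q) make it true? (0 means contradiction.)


Check all 4 assignments:
p=0, q=0: 1
p=0, q=1: 0
p=1, q=0: 1
p=1, q=1: 0
Count of True = 2

2


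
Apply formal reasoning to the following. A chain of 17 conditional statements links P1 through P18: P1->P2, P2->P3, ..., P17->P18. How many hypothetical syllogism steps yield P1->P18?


With 17 implications in a chain connecting 18 propositions:
P1->P2, P2->P3, ..., P17->P18
Steps needed = (number of implications) - 1 = 17 - 1 = 16

16


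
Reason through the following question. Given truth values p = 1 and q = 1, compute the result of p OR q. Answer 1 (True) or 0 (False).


p = 1, q = 1
Operation: p OR q
Evaluate: 1 OR 1 = 1

1


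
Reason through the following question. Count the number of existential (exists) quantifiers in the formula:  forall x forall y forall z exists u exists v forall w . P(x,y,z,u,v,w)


Quantifier prefix: forall x forall y forall z exists u exists v forall w
Mark each quantifier type:
  U U U E E U
Universal count = 4, Existential count = 2
Asked for existential (exists) quantifiers: 2

2


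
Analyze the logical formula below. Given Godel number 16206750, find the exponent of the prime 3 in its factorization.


Factorize 16206750 by dividing by 3 repeatedly.
Division steps: 3 divides 16206750 exactly 3 time(s).
Exponent of 3 = 3

3


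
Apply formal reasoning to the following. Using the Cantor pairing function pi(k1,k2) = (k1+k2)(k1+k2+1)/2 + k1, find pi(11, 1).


k1 + k2 = 12
(k1+k2)(k1+k2+1)/2 = 12 * 13 / 2 = 78
pi = 78 + 11 = 89

89


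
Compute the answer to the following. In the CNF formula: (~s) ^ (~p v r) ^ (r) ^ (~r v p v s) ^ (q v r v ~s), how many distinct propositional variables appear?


Identify each variable that appears in the formula.
Variables found: p, q, r, s
Count = 4

4


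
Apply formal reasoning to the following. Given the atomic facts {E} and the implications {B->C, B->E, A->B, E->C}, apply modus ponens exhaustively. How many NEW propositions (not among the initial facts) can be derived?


Initial facts: {E}
Apply modus ponens to closure:
  E and E->C  =>  C
Final known: {C, E}
New propositions: {C}
Count = 1

1


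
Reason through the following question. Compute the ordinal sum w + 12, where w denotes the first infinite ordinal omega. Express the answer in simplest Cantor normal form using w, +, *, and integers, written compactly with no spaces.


Compute w + 12.
Ordinal + is associative but NOT commutative; for finite n>0, n + w = w but w + n stays w+n.
w + 12 is already in normal form (a successor ordinal beyond w).
Result = w+12

w+12


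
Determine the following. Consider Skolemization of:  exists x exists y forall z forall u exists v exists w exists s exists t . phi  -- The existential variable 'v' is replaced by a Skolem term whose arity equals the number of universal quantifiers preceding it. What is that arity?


Quantifier prefix: exists x exists y forall z forall u exists v exists w exists s exists t
'v' is existentially quantified at position 5.
Universal variables preceding it: z, u
Skolem function arity = 2

2


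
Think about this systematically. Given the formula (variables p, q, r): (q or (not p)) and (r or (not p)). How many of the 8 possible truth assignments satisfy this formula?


Evaluate all 8 assignments for p, q, r:
p=0, q=0, r=0: 1
p=0, q=0, r=1: 1
p=0, q=1, r=0: 1
p=0, q=1, r=1: 1
p=1, q=0, r=0: 0
p=1, q=0, r=1: 0
p=1, q=1, r=0: 0
p=1, q=1, r=1: 1
Satisfying count = 5

5


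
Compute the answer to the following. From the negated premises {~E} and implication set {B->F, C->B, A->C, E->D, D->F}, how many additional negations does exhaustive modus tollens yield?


Initial negated facts: {~E}
Apply modus tollens to closure:
  (no implication fires)
Final negated: {~E}
New negations: {(none)}
Count = 0

0


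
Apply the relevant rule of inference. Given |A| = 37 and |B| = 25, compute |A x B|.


The Cartesian product A x B contains all ordered pairs (a, b).
|A x B| = |A| * |B| = 37 * 25 = 925

925


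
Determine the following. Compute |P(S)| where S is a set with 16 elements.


The power set of a set with n elements has 2^n elements.
|P(S)| = 2^16 = 65536

65536


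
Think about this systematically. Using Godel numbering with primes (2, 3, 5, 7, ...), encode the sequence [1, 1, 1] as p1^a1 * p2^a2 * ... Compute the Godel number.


Encode each element as an exponent of the corresponding prime:
  2^1 = 2
  3^1 = 3
  5^1 = 5
Product = 2 * 3 * 5 = 30

30


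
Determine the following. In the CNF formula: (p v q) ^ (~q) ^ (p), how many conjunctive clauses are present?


A CNF formula is a conjunction of clauses.
Clauses are separated by ^.
Counting the conjuncts: 3 clauses.

3


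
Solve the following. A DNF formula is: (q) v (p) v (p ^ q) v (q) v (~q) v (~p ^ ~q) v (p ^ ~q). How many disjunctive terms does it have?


A DNF formula is a disjunction of terms (conjunctions).
Terms are separated by v.
Counting the disjuncts: 7 terms.

7


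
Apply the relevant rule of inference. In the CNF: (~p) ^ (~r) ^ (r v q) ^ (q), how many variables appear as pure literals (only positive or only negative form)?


Check each variable for pure literal status:
p: pure negative
q: pure positive
r: mixed (not pure)
Pure literal count = 2

2


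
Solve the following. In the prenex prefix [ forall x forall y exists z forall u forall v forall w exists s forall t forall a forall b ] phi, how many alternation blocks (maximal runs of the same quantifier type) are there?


Quantifier-type sequence: A A E A A A E A A A  (A=forall, E=exists)
Group into maximal same-type runs:
  Ax2 | Ex1 | Ax3 | Ex1 | Ax3
Number of blocks = 5

5


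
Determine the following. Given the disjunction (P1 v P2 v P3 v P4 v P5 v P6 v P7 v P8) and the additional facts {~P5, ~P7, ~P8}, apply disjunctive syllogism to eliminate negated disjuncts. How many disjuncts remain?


Original disjuncts (8): P1, P2, P3, P4, P5, P6, P7, P8
Negated (eliminate): ~P5, ~P7, ~P8
Remaining disjuncts: P1, P2, P3, P4, P6
Count = 8 - 3 = 5

5


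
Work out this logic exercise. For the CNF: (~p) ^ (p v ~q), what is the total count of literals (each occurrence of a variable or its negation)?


Counting literals in each clause:
Clause 1: 1 literal(s)
Clause 2: 2 literal(s)
Total = 3

3


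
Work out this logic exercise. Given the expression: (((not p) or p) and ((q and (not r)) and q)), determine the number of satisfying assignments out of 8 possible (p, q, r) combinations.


Check all 8 assignments:
p=0, q=0, r=0: 0
p=0, q=0, r=1: 0
p=0, q=1, r=0: 1
p=0, q=1, r=1: 0
p=1, q=0, r=0: 0
p=1, q=0, r=1: 0
p=1, q=1, r=0: 1
p=1, q=1, r=1: 0
Count of True = 2

2


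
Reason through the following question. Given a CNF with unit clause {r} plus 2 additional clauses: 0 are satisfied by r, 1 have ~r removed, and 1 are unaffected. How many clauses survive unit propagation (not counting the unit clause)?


Satisfied (removed): 0
Shortened (remain): 1
Unchanged (remain): 1
Remaining = 1 + 1 = 2

2


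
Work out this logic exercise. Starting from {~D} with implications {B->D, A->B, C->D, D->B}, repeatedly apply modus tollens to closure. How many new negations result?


Initial negated facts: {~D}
Apply modus tollens to closure:
  ~D and B->D  =>  ~B
  ~B and A->B  =>  ~A
  ~D and C->D  =>  ~C
Final negated: {~A, ~B, ~C, ~D}
New negations: {~A, ~B, ~C}
Count = 3

3


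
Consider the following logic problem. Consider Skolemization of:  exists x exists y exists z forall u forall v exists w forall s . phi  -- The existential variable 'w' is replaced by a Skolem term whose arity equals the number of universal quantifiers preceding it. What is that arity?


Quantifier prefix: exists x exists y exists z forall u forall v exists w forall s
'w' is existentially quantified at position 6.
Universal variables preceding it: u, v
Skolem function arity = 2

2


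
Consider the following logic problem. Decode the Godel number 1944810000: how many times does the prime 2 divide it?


Factorize 1944810000 by dividing by 2 repeatedly.
Division steps: 2 divides 1944810000 exactly 4 time(s).
Exponent of 2 = 4

4


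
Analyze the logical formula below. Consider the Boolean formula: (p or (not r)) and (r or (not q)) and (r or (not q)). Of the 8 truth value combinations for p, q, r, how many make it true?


Evaluate all 8 assignments for p, q, r:
p=0, q=0, r=0: 1
p=0, q=0, r=1: 0
p=0, q=1, r=0: 0
p=0, q=1, r=1: 0
p=1, q=0, r=0: 1
p=1, q=0, r=1: 1
p=1, q=1, r=0: 0
p=1, q=1, r=1: 1
Satisfying count = 4

4


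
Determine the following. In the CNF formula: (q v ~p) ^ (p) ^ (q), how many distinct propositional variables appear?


Identify each variable that appears in the formula.
Variables found: p, q
Count = 2

2


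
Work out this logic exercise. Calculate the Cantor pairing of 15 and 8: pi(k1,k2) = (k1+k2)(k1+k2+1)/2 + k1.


k1 + k2 = 23
(k1+k2)(k1+k2+1)/2 = 23 * 24 / 2 = 276
pi = 276 + 15 = 291

291


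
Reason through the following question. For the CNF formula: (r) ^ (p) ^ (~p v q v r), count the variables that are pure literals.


Check each variable for pure literal status:
p: mixed (not pure)
q: pure positive
r: pure positive
Pure literal count = 2

2


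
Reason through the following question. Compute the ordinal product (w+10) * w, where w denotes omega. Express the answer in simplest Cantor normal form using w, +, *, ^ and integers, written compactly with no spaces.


Compute (w+10) * w.
Ordinal * is associative and left-distributive over +, but NOT commutative; for finite n>1, n*w = w but w*n stays w*n.
(w+10) * w = sup{(w+10)*k : k<w} = sup{w*k+10} = w^2 (the +10 tail is absorbed in the limit).
Result = w^2

w^2


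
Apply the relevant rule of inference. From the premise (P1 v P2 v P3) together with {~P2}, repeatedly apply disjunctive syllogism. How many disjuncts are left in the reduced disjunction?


Original disjuncts (3): P1, P2, P3
Negated (eliminate): ~P2
Remaining disjuncts: P1, P3
Count = 3 - 1 = 2

2


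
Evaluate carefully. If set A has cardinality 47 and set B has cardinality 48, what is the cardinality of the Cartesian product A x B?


The Cartesian product A x B contains all ordered pairs (a, b).
|A x B| = |A| * |B| = 47 * 48 = 2256

2256


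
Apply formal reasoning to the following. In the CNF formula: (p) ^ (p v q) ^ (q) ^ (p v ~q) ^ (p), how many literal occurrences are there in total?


Counting literals in each clause:
Clause 1: 1 literal(s)
Clause 2: 2 literal(s)
Clause 3: 1 literal(s)
Clause 4: 2 literal(s)
Clause 5: 1 literal(s)
Total = 7

7


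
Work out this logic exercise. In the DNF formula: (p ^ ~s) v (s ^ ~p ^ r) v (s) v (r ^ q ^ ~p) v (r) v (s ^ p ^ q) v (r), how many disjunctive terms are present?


A DNF formula is a disjunction of terms (conjunctions).
Terms are separated by v.
Counting the disjuncts: 7 terms.

7


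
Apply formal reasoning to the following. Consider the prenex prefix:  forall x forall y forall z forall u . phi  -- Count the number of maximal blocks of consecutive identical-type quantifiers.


Quantifier-type sequence: A A A A  (A=forall, E=exists)
Group into maximal same-type runs:
  Ax4
Number of blocks = 1

1


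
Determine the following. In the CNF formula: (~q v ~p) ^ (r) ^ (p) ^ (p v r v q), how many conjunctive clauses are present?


A CNF formula is a conjunction of clauses.
Clauses are separated by ^.
Counting the conjuncts: 4 clauses.

4


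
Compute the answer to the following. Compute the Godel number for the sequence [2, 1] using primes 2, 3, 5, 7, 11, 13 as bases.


Encode each element as an exponent of the corresponding prime:
  2^2 = 4
  3^1 = 3
Product = 4 * 3 = 12

12


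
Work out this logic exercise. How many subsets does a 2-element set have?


The power set of a set with n elements has 2^n elements.
|P(S)| = 2^2 = 4

4


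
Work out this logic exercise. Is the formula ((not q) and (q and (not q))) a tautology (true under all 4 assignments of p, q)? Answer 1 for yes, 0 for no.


Check all 4 assignments:
p=0, q=0: 0
p=0, q=1: 0
p=1, q=0: 0
p=1, q=1: 0
Satisfying count = 0/4.
Tautology iff count = 4: no.

0


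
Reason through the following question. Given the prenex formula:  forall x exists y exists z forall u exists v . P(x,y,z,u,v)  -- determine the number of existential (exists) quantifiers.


Quantifier prefix: forall x exists y exists z forall u exists v
Mark each quantifier type:
  U E E U E
Universal count = 2, Existential count = 3
Asked for existential (exists) quantifiers: 3

3


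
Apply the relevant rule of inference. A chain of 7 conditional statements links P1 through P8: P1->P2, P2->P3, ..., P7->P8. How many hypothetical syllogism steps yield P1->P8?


With 7 implications in a chain connecting 8 propositions:
P1->P2, P2->P3, ..., P7->P8
Steps needed = (number of implications) - 1 = 7 - 1 = 6

6


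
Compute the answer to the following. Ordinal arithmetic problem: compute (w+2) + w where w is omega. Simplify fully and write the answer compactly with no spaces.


Compute (w+2) + w.
Ordinal + is associative but NOT commutative; for finite n>0, n + w = w but w + n stays w+n.
(w+2) + w = w + (2+w) = w + w = w*2 (the finite tail 2 is absorbed by the right w).
Result = w*2

w*2


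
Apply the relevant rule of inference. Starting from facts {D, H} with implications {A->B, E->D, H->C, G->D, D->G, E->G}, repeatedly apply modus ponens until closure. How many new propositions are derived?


Initial facts: {D, H}
Apply modus ponens to closure:
  H and H->C  =>  C
  D and D->G  =>  G
Final known: {C, D, G, H}
New propositions: {C, G}
Count = 2

2


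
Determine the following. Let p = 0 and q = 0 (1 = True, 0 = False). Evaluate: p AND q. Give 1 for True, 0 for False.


p = 0, q = 0
Operation: p AND q
Evaluate: 0 AND 0 = 0

0


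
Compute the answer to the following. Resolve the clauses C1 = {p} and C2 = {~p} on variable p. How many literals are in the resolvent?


Remove p from C1 and ~p from C2.
C1 remainder: {}
C2 remainder: {}
Union (resolvent): {} (empty clause)
Resolvent has 0 literal(s).

0


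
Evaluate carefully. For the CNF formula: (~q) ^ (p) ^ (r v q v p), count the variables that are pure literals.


Check each variable for pure literal status:
p: pure positive
q: mixed (not pure)
r: pure positive
Pure literal count = 2

2


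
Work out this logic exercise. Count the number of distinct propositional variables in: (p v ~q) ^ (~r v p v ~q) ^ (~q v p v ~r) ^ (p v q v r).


Identify each variable that appears in the formula.
Variables found: p, q, r
Count = 3

3


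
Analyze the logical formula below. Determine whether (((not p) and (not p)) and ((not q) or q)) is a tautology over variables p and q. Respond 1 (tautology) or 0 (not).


Check all 4 assignments:
p=0, q=0: 1
p=0, q=1: 1
p=1, q=0: 0
p=1, q=1: 0
Satisfying count = 2/4.
Tautology iff count = 4: no.

0
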